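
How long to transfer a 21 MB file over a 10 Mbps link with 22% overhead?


Effective throughput = 10 * (1 - 22/100) = 7.8 Mbps
File size in Mb = 21 * 8 = 168 Mb
Time = 168 / 7.8
Time = 21.5385 seconds


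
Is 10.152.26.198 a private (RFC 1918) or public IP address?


RFC 1918 private ranges:
  10.0.0.0/8 (10.0.0.0 - 10.255.255.255)
  172.16.0.0/12 (172.16.0.0 - 172.31.255.255)
  192.168.0.0/16 (192.168.0.0 - 192.168.255.255)
Private (in 10.0.0.0/8)


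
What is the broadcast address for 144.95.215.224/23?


Network: 144.95.214.0/23
Host bits = 9
Set all host bits to 1:
Broadcast: 144.95.215.255


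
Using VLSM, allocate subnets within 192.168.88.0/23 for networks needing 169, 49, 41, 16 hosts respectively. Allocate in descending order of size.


169 hosts -> /24 (254 usable): 192.168.88.0/24
49 hosts -> /26 (62 usable): 192.168.89.0/26
41 hosts -> /26 (62 usable): 192.168.89.64/26
16 hosts -> /27 (30 usable): 192.168.89.128/27
Allocation: 192.168.88.0/24 (169 hosts, 254 usable); 192.168.89.0/26 (49 hosts, 62 usable); 192.168.89.64/26 (41 hosts, 62 usable); 192.168.89.128/27 (16 hosts, 30 usable)


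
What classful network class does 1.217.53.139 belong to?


First octet: 1
Binary: 00000001
0xxxxxxx -> Class A (1-126)
Class A, default mask 255.0.0.0 (/8)


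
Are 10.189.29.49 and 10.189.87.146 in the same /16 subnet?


Mask: 255.255.0.0
10.189.29.49 AND mask = 10.189.0.0
10.189.87.146 AND mask = 10.189.0.0
Yes, same subnet (10.189.0.0)


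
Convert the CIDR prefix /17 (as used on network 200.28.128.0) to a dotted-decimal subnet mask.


/17 means 17 network bits, 15 host bits
Binary: 11111111111111111000000000000000
Mask: 255.255.128.0


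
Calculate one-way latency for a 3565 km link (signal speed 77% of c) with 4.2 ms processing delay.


Speed = 0.77 * 3e5 km/s = 231000 km/s
Propagation delay = 3565 / 231000 = 0.0154 s = 15.4329 ms
Processing delay = 4.2 ms
Total one-way latency = 19.6329 ms


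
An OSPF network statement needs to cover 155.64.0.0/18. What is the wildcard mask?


Subnet mask: 255.255.192.0
Wildcard = 255.255.255.255 - subnet mask
255 - 255 = 0
255 - 255 = 0
255 - 192 = 63
255 - 0 = 255
Wildcard: 0.0.63.255


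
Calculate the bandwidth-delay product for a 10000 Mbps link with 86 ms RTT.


BDP = bandwidth * RTT
= 10000 Mbps * 86 ms
= 10000 * 1e6 * 86 / 1000 bits
= 860000000 bits
= 107500000 bytes
= 104980.4688 KB
BDP = 860000000 bits (107500000 bytes)


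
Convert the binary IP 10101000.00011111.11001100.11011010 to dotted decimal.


10101000 = 168
00011111 = 31
11001100 = 204
11011010 = 218
IP: 168.31.204.218


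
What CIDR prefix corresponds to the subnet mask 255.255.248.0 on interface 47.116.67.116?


Binary: 11111111.11111111.11111000.00000000
Count leading 1s
Prefix: /21


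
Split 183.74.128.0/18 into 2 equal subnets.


New prefix = 18 + 1 = 19
Each subnet has 8192 addresses
  183.74.128.0/19
  183.74.160.0/19
Subnets: 183.74.128.0/19, 183.74.160.0/19


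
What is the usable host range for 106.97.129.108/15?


Network: 106.96.0.0
Broadcast: 106.97.255.255
First usable = network + 1
Last usable = broadcast - 1
Range: 106.96.0.1 to 106.97.255.254


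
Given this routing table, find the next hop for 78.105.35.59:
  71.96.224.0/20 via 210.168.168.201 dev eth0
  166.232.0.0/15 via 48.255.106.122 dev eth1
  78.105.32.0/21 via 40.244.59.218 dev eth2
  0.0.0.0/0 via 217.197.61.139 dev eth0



Longest prefix match for 78.105.35.59:
  /20 71.96.224.0: no
  /15 166.232.0.0: no
  /21 78.105.32.0: MATCH
  /0 0.0.0.0: MATCH
Selected: next-hop 40.244.59.218 via eth2 (matched /21)


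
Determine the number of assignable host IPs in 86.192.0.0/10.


Host bits = 32 - 10 = 22
Total addresses = 2^22 = 4194304
Usable = total - 2 (network and broadcast)
Usable hosts: 4194302


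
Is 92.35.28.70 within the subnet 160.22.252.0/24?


Subnet network: 160.22.252.0
Test IP AND mask: 92.35.28.0
No, 92.35.28.70 is not in 160.22.252.0/24


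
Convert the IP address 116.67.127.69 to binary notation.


116 = 01110100
67 = 01000011
127 = 01111111
69 = 01000101
Binary: 01110100.01000011.01111111.01000101


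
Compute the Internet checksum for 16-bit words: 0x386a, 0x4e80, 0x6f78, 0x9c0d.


Sum all words (with carry folding):
+ 0x386a = 0x386a
+ 0x4e80 = 0x86ea
+ 0x6f78 = 0xf662
+ 0x9c0d = 0x9270
One's complement: ~0x9270
Checksum = 0x6d8f


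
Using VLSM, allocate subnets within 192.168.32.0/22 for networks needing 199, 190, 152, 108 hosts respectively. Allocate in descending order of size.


199 hosts -> /24 (254 usable): 192.168.32.0/24
190 hosts -> /24 (254 usable): 192.168.33.0/24
152 hosts -> /24 (254 usable): 192.168.34.0/24
108 hosts -> /25 (126 usable): 192.168.35.0/25
Allocation: 192.168.32.0/24 (199 hosts, 254 usable); 192.168.33.0/24 (190 hosts, 254 usable); 192.168.34.0/24 (152 hosts, 254 usable); 192.168.35.0/25 (108 hosts, 126 usable)


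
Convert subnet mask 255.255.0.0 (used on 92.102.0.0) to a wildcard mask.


Subnet mask: 255.255.0.0
Wildcard = 255.255.255.255 - subnet mask
255 - 255 = 0
255 - 255 = 0
255 - 0 = 255
255 - 0 = 255
Wildcard: 0.0.255.255


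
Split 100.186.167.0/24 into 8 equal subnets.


New prefix = 24 + 3 = 27
Each subnet has 32 addresses
  100.186.167.0/27
  100.186.167.32/27
  100.186.167.64/27
  100.186.167.96/27
  100.186.167.128/27
  100.186.167.160/27
  100.186.167.192/27
  100.186.167.224/27
Subnets: 100.186.167.0/27, 100.186.167.32/27, 100.186.167.64/27, 100.186.167.96/27, 100.186.167.128/27, 100.186.167.160/27, 100.186.167.192/27, 100.186.167.224/27


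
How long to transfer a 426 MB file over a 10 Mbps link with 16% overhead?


Effective throughput = 10 * (1 - 16/100) = 8.4 Mbps
File size in Mb = 426 * 8 = 3408 Mb
Time = 3408 / 8.4
Time = 405.7143 seconds


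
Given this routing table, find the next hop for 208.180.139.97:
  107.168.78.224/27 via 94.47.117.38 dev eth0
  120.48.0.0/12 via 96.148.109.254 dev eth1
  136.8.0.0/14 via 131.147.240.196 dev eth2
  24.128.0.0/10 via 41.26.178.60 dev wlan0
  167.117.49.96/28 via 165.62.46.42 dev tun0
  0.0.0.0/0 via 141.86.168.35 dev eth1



Longest prefix match for 208.180.139.97:
  /27 107.168.78.224: no
  /12 120.48.0.0: no
  /14 136.8.0.0: no
  /10 24.128.0.0: no
  /28 167.117.49.96: no
  /0 0.0.0.0: MATCH
Selected: next-hop 141.86.168.35 via eth1 (matched /0)


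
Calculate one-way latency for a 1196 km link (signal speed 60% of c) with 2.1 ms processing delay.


Speed = 0.6 * 3e5 km/s = 180000 km/s
Propagation delay = 1196 / 180000 = 0.0066 s = 6.6444 ms
Processing delay = 2.1 ms
Total one-way latency = 8.7444 ms


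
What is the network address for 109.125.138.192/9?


IP:   01101101.01111101.10001010.11000000
Mask: 11111111.10000000.00000000.00000000
AND operation:
Net:  01101101.00000000.00000000.00000000
Network: 109.0.0.0/9


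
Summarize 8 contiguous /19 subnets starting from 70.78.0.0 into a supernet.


Original prefix: /19
Number of subnets: 8 = 2^3
New prefix = 19 - 3 = 16
Supernet: 70.78.0.0/16


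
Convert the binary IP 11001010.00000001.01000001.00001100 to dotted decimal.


11001010 = 202
00000001 = 1
01000001 = 65
00001100 = 12
IP: 202.1.65.12


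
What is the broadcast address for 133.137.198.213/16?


Network: 133.137.0.0/16
Host bits = 16
Set all host bits to 1:
Broadcast: 133.137.255.255


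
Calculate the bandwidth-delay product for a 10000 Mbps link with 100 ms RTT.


BDP = bandwidth * RTT
= 10000 Mbps * 100 ms
= 10000 * 1e6 * 100 / 1000 bits
= 1000000000 bits
= 125000000 bytes
= 122070.3125 KB
BDP = 1000000000 bits (125000000 bytes)


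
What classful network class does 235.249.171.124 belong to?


First octet: 235
Binary: 11101011
1110xxxx -> Class D (224-239)
Class D (multicast), default mask N/A


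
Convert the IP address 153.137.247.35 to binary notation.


153 = 10011001
137 = 10001001
247 = 11110111
35 = 00100011
Binary: 10011001.10001001.11110111.00100011


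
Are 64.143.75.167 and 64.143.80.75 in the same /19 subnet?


Mask: 255.255.224.0
64.143.75.167 AND mask = 64.143.64.0
64.143.80.75 AND mask = 64.143.64.0
Yes, same subnet (64.143.64.0)


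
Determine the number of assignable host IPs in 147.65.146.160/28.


Host bits = 32 - 28 = 4
Total addresses = 2^4 = 16
Usable = total - 2 (network and broadcast)
Usable hosts: 14


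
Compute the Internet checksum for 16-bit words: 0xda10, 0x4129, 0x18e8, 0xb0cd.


Sum all words (with carry folding):
+ 0xda10 = 0xda10
+ 0x4129 = 0x1b3a
+ 0x18e8 = 0x3422
+ 0xb0cd = 0xe4ef
One's complement: ~0xe4ef
Checksum = 0x1b10


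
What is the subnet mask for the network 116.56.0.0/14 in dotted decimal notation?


/14 means 14 network bits, 18 host bits
Binary: 11111111111111000000000000000000
Mask: 255.252.0.0


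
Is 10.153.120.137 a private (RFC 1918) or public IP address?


RFC 1918 private ranges:
  10.0.0.0/8 (10.0.0.0 - 10.255.255.255)
  172.16.0.0/12 (172.16.0.0 - 172.31.255.255)
  192.168.0.0/16 (192.168.0.0 - 192.168.255.255)
Private (in 10.0.0.0/8)


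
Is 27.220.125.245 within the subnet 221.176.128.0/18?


Subnet network: 221.176.128.0
Test IP AND mask: 27.220.64.0
No, 27.220.125.245 is not in 221.176.128.0/18


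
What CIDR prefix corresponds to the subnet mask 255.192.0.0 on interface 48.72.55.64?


Binary: 11111111.11000000.00000000.00000000
Count leading 1s
Prefix: /10


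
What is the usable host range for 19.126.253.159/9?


Network: 19.0.0.0
Broadcast: 19.127.255.255
First usable = network + 1
Last usable = broadcast - 1
Range: 19.0.0.1 to 19.127.255.254


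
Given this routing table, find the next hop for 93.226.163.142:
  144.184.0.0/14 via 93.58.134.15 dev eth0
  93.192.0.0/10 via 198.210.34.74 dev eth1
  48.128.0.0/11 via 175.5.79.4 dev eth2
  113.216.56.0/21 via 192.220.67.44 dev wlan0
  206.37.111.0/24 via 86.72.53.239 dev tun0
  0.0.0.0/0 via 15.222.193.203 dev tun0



Longest prefix match for 93.226.163.142:
  /14 144.184.0.0: no
  /10 93.192.0.0: MATCH
  /11 48.128.0.0: no
  /21 113.216.56.0: no
  /24 206.37.111.0: no
  /0 0.0.0.0: MATCH
Selected: next-hop 198.210.34.74 via eth1 (matched /10)


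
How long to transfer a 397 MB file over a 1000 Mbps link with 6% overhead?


Effective throughput = 1000 * (1 - 6/100) = 940 Mbps
File size in Mb = 397 * 8 = 3176 Mb
Time = 3176 / 940
Time = 3.3787 seconds


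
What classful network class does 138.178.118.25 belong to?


First octet: 138
Binary: 10001010
10xxxxxx -> Class B (128-191)
Class B, default mask 255.255.0.0 (/16)


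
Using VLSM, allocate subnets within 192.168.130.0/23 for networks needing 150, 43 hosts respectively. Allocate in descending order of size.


150 hosts -> /24 (254 usable): 192.168.130.0/24
43 hosts -> /26 (62 usable): 192.168.131.0/26
Allocation: 192.168.130.0/24 (150 hosts, 254 usable); 192.168.131.0/26 (43 hosts, 62 usable)


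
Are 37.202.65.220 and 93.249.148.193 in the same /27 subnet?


Mask: 255.255.255.224
37.202.65.220 AND mask = 37.202.65.192
93.249.148.193 AND mask = 93.249.148.192
No, different subnets (37.202.65.192 vs 93.249.148.192)


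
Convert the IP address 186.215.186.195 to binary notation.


186 = 10111010
215 = 11010111
186 = 10111010
195 = 11000011
Binary: 10111010.11010111.10111010.11000011


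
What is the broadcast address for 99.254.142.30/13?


Network: 99.248.0.0/13
Host bits = 19
Set all host bits to 1:
Broadcast: 99.255.255.255


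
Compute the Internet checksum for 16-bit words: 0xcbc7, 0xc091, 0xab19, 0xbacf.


Sum all words (with carry folding):
+ 0xcbc7 = 0xcbc7
+ 0xc091 = 0x8c59
+ 0xab19 = 0x3773
+ 0xbacf = 0xf242
One's complement: ~0xf242
Checksum = 0x0dbd


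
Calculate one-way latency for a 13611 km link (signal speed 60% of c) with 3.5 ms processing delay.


Speed = 0.6 * 3e5 km/s = 180000 km/s
Propagation delay = 13611 / 180000 = 0.0756 s = 75.6167 ms
Processing delay = 3.5 ms
Total one-way latency = 79.1167 ms


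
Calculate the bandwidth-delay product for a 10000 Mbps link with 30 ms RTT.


BDP = bandwidth * RTT
= 10000 Mbps * 30 ms
= 10000 * 1e6 * 30 / 1000 bits
= 300000000 bits
= 37500000 bytes
= 36621.0938 KB
BDP = 300000000 bits (37500000 bytes)


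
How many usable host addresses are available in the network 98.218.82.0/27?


Host bits = 32 - 27 = 5
Total addresses = 2^5 = 32
Usable = total - 2 (network and broadcast)
Usable hosts: 30


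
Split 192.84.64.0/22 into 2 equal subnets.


New prefix = 22 + 1 = 23
Each subnet has 512 addresses
  192.84.64.0/23
  192.84.66.0/23
Subnets: 192.84.64.0/23, 192.84.66.0/23


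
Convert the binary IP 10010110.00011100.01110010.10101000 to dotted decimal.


10010110 = 150
00011100 = 28
01110010 = 114
10101000 = 168
IP: 150.28.114.168


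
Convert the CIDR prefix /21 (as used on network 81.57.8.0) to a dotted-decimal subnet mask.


/21 means 21 network bits, 11 host bits
Binary: 11111111111111111111100000000000
Mask: 255.255.248.0


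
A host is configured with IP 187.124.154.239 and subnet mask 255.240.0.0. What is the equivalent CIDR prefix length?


Binary: 11111111.11110000.00000000.00000000
Count leading 1s
Prefix: /12


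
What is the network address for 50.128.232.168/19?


IP:   00110010.10000000.11101000.10101000
Mask: 11111111.11111111.11100000.00000000
AND operation:
Net:  00110010.10000000.11100000.00000000
Network: 50.128.224.0/19


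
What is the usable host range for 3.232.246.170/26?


Network: 3.232.246.128
Broadcast: 3.232.246.191
First usable = network + 1
Last usable = broadcast - 1
Range: 3.232.246.129 to 3.232.246.190


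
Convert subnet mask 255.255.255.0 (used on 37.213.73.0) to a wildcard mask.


Subnet mask: 255.255.255.0
Wildcard = 255.255.255.255 - subnet mask
255 - 255 = 0
255 - 255 = 0
255 - 255 = 0
255 - 0 = 255
Wildcard: 0.0.0.255


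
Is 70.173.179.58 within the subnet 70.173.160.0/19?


Subnet network: 70.173.160.0
Test IP AND mask: 70.173.160.0
Yes, 70.173.179.58 is in 70.173.160.0/19


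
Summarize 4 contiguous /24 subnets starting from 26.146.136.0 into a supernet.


Original prefix: /24
Number of subnets: 4 = 2^2
New prefix = 24 - 2 = 22
Supernet: 26.146.136.0/22


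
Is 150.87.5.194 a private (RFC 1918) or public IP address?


RFC 1918 private ranges:
  10.0.0.0/8 (10.0.0.0 - 10.255.255.255)
  172.16.0.0/12 (172.16.0.0 - 172.31.255.255)
  192.168.0.0/16 (192.168.0.0 - 192.168.255.255)
Public (not in any RFC 1918 range)


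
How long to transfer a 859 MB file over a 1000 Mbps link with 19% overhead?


Effective throughput = 1000 * (1 - 19/100) = 810 Mbps
File size in Mb = 859 * 8 = 6872 Mb
Time = 6872 / 810
Time = 8.484 seconds


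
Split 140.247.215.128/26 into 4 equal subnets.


New prefix = 26 + 2 = 28
Each subnet has 16 addresses
  140.247.215.128/28
  140.247.215.144/28
  140.247.215.160/28
  140.247.215.176/28
Subnets: 140.247.215.128/28, 140.247.215.144/28, 140.247.215.160/28, 140.247.215.176/28


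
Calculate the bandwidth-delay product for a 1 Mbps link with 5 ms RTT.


BDP = bandwidth * RTT
= 1 Mbps * 5 ms
= 1 * 1e6 * 5 / 1000 bits
= 5000 bits
= 625 bytes
BDP = 5000 bits (625 bytes)


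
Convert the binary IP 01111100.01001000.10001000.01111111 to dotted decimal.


01111100 = 124
01001000 = 72
10001000 = 136
01111111 = 127
IP: 124.72.136.127


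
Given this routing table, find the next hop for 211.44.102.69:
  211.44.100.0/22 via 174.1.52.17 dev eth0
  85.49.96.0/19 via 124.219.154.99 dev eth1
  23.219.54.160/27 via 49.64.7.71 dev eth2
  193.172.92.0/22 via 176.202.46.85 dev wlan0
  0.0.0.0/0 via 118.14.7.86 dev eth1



Longest prefix match for 211.44.102.69:
  /22 211.44.100.0: MATCH
  /19 85.49.96.0: no
  /27 23.219.54.160: no
  /22 193.172.92.0: no
  /0 0.0.0.0: MATCH
Selected: next-hop 174.1.52.17 via eth0 (matched /22)


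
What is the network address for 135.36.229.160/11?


IP:   10000111.00100100.11100101.10100000
Mask: 11111111.11100000.00000000.00000000
AND operation:
Net:  10000111.00100000.00000000.00000000
Network: 135.32.0.0/11


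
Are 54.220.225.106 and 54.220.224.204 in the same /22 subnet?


Mask: 255.255.252.0
54.220.225.106 AND mask = 54.220.224.0
54.220.224.204 AND mask = 54.220.224.0
Yes, same subnet (54.220.224.0)


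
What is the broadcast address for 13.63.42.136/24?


Network: 13.63.42.0/24
Host bits = 8
Set all host bits to 1:
Broadcast: 13.63.42.255


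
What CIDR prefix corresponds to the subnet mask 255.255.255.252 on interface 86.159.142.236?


Binary: 11111111.11111111.11111111.11111100
Count leading 1s
Prefix: /30


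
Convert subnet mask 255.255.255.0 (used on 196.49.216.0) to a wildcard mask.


Subnet mask: 255.255.255.0
Wildcard = 255.255.255.255 - subnet mask
255 - 255 = 0
255 - 255 = 0
255 - 255 = 0
255 - 0 = 255
Wildcard: 0.0.0.255


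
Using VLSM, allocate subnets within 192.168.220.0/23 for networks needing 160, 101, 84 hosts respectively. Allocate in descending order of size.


160 hosts -> /24 (254 usable): 192.168.220.0/24
101 hosts -> /25 (126 usable): 192.168.221.0/25
84 hosts -> /25 (126 usable): 192.168.221.128/25
Allocation: 192.168.220.0/24 (160 hosts, 254 usable); 192.168.221.0/25 (101 hosts, 126 usable); 192.168.221.128/25 (84 hosts, 126 usable)


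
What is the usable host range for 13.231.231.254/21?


Network: 13.231.224.0
Broadcast: 13.231.231.255
First usable = network + 1
Last usable = broadcast - 1
Range: 13.231.224.1 to 13.231.231.254


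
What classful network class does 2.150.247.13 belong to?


First octet: 2
Binary: 00000010
0xxxxxxx -> Class A (1-126)
Class A, default mask 255.0.0.0 (/8)


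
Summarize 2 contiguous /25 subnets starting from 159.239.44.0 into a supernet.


Original prefix: /25
Number of subnets: 2 = 2^1
New prefix = 25 - 1 = 24
Supernet: 159.239.44.0/24


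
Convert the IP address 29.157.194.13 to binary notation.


29 = 00011101
157 = 10011101
194 = 11000010
13 = 00001101
Binary: 00011101.10011101.11000010.00001101


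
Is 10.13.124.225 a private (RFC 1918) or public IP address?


RFC 1918 private ranges:
  10.0.0.0/8 (10.0.0.0 - 10.255.255.255)
  172.16.0.0/12 (172.16.0.0 - 172.31.255.255)
  192.168.0.0/16 (192.168.0.0 - 192.168.255.255)
Private (in 10.0.0.0/8)


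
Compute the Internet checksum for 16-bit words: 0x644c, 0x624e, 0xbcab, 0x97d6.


Sum all words (with carry folding):
+ 0x644c = 0x644c
+ 0x624e = 0xc69a
+ 0xbcab = 0x8346
+ 0x97d6 = 0x1b1d
One's complement: ~0x1b1d
Checksum = 0xe4e2


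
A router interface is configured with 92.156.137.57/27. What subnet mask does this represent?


/27 means 27 network bits, 5 host bits
Binary: 11111111111111111111111111100000
Mask: 255.255.255.224


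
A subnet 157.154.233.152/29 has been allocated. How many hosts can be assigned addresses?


Host bits = 32 - 29 = 3
Total addresses = 2^3 = 8
Usable = total - 2 (network and broadcast)
Usable hosts: 6


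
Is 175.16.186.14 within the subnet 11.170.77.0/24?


Subnet network: 11.170.77.0
Test IP AND mask: 175.16.186.0
No, 175.16.186.14 is not in 11.170.77.0/24


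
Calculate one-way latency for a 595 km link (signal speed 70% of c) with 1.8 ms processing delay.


Speed = 0.7 * 3e5 km/s = 210000 km/s
Propagation delay = 595 / 210000 = 0.0028 s = 2.8333 ms
Processing delay = 1.8 ms
Total one-way latency = 4.6333 ms


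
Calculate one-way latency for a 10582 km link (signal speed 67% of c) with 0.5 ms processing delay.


Speed = 0.67 * 3e5 km/s = 201000 km/s
Propagation delay = 10582 / 201000 = 0.0526 s = 52.6468 ms
Processing delay = 0.5 ms
Total one-way latency = 53.1468 ms


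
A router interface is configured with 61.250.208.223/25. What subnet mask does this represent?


/25 means 25 network bits, 7 host bits
Binary: 11111111111111111111111110000000
Mask: 255.255.255.128


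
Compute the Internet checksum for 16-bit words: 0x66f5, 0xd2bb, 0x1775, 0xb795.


Sum all words (with carry folding):
+ 0x66f5 = 0x66f5
+ 0xd2bb = 0x39b1
+ 0x1775 = 0x5126
+ 0xb795 = 0x08bc
One's complement: ~0x08bc
Checksum = 0xf743


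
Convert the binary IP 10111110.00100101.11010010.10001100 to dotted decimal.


10111110 = 190
00100101 = 37
11010010 = 210
10001100 = 140
IP: 190.37.210.140


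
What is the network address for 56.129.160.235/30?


IP:   00111000.10000001.10100000.11101011
Mask: 11111111.11111111.11111111.11111100
AND operation:
Net:  00111000.10000001.10100000.11101000
Network: 56.129.160.232/30


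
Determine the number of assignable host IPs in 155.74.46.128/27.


Host bits = 32 - 27 = 5
Total addresses = 2^5 = 32
Usable = total - 2 (network and broadcast)
Usable hosts: 30


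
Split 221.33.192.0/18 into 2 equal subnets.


New prefix = 18 + 1 = 19
Each subnet has 8192 addresses
  221.33.192.0/19
  221.33.224.0/19
Subnets: 221.33.192.0/19, 221.33.224.0/19


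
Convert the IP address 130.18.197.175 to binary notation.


130 = 10000010
18 = 00010010
197 = 11000101
175 = 10101111
Binary: 10000010.00010010.11000101.10101111


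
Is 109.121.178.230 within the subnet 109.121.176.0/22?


Subnet network: 109.121.176.0
Test IP AND mask: 109.121.176.0
Yes, 109.121.178.230 is in 109.121.176.0/22


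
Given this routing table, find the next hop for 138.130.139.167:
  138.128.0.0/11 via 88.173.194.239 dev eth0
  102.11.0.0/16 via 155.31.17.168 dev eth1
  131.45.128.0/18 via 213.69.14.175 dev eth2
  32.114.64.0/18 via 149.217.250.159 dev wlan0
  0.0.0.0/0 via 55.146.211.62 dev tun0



Longest prefix match for 138.130.139.167:
  /11 138.128.0.0: MATCH
  /16 102.11.0.0: no
  /18 131.45.128.0: no
  /18 32.114.64.0: no
  /0 0.0.0.0: MATCH
Selected: next-hop 88.173.194.239 via eth0 (matched /11)


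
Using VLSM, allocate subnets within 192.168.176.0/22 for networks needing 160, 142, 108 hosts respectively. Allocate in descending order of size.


160 hosts -> /24 (254 usable): 192.168.176.0/24
142 hosts -> /24 (254 usable): 192.168.177.0/24
108 hosts -> /25 (126 usable): 192.168.178.0/25
Allocation: 192.168.176.0/24 (160 hosts, 254 usable); 192.168.177.0/24 (142 hosts, 254 usable); 192.168.178.0/25 (108 hosts, 126 usable)


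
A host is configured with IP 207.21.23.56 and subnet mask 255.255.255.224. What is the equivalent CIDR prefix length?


Binary: 11111111.11111111.11111111.11100000
Count leading 1s
Prefix: /27


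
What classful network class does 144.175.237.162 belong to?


First octet: 144
Binary: 10010000
10xxxxxx -> Class B (128-191)
Class B, default mask 255.255.0.0 (/16)


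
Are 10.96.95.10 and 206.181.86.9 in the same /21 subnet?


Mask: 255.255.248.0
10.96.95.10 AND mask = 10.96.88.0
206.181.86.9 AND mask = 206.181.80.0
No, different subnets (10.96.88.0 vs 206.181.80.0)


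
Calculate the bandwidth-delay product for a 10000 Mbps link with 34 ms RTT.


BDP = bandwidth * RTT
= 10000 Mbps * 34 ms
= 10000 * 1e6 * 34 / 1000 bits
= 340000000 bits
= 42500000 bytes
= 41503.9062 KB
BDP = 340000000 bits (42500000 bytes)


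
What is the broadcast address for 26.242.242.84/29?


Network: 26.242.242.80/29
Host bits = 3
Set all host bits to 1:
Broadcast: 26.242.242.87


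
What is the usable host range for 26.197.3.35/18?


Network: 26.197.0.0
Broadcast: 26.197.63.255
First usable = network + 1
Last usable = broadcast - 1
Range: 26.197.0.1 to 26.197.63.254


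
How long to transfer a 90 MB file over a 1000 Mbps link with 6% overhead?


Effective throughput = 1000 * (1 - 6/100) = 940 Mbps
File size in Mb = 90 * 8 = 720 Mb
Time = 720 / 940
Time = 0.766 seconds


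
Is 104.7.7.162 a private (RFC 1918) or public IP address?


RFC 1918 private ranges:
  10.0.0.0/8 (10.0.0.0 - 10.255.255.255)
  172.16.0.0/12 (172.16.0.0 - 172.31.255.255)
  192.168.0.0/16 (192.168.0.0 - 192.168.255.255)
Public (not in any RFC 1918 range)


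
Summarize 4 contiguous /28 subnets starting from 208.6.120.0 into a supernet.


Original prefix: /28
Number of subnets: 4 = 2^2
New prefix = 28 - 2 = 26
Supernet: 208.6.120.0/26


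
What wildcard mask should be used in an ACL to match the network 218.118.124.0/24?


Subnet mask: 255.255.255.0
Wildcard = 255.255.255.255 - subnet mask
255 - 255 = 0
255 - 255 = 0
255 - 255 = 0
255 - 0 = 255
Wildcard: 0.0.0.255


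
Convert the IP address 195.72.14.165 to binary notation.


195 = 11000011
72 = 01001000
14 = 00001110
165 = 10100101
Binary: 11000011.01001000.00001110.10100101


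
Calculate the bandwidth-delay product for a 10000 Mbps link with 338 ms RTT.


BDP = bandwidth * RTT
= 10000 Mbps * 338 ms
= 10000 * 1e6 * 338 / 1000 bits
= 3380000000 bits
= 422500000 bytes
= 412597.6562 KB
BDP = 3380000000 bits (422500000 bytes)


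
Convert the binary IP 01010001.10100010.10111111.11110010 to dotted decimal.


01010001 = 81
10100010 = 162
10111111 = 191
11110010 = 242
IP: 81.162.191.242


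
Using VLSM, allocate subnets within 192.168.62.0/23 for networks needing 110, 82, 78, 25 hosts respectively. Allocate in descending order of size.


110 hosts -> /25 (126 usable): 192.168.62.0/25
82 hosts -> /25 (126 usable): 192.168.62.128/25
78 hosts -> /25 (126 usable): 192.168.63.0/25
25 hosts -> /27 (30 usable): 192.168.63.128/27
Allocation: 192.168.62.0/25 (110 hosts, 126 usable); 192.168.62.128/25 (82 hosts, 126 usable); 192.168.63.0/25 (78 hosts, 126 usable); 192.168.63.128/27 (25 hosts, 30 usable)


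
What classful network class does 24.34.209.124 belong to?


First octet: 24
Binary: 00011000
0xxxxxxx -> Class A (1-126)
Class A, default mask 255.0.0.0 (/8)


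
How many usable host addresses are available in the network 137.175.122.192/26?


Host bits = 32 - 26 = 6
Total addresses = 2^6 = 64
Usable = total - 2 (network and broadcast)
Usable hosts: 62


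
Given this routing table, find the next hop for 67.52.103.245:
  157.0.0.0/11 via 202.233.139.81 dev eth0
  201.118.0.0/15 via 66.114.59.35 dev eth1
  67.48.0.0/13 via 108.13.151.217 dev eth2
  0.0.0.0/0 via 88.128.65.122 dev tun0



Longest prefix match for 67.52.103.245:
  /11 157.0.0.0: no
  /15 201.118.0.0: no
  /13 67.48.0.0: MATCH
  /0 0.0.0.0: MATCH
Selected: next-hop 108.13.151.217 via eth2 (matched /13)


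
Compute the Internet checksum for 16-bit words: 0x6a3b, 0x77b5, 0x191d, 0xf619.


Sum all words (with carry folding):
+ 0x6a3b = 0x6a3b
+ 0x77b5 = 0xe1f0
+ 0x191d = 0xfb0d
+ 0xf619 = 0xf127
One's complement: ~0xf127
Checksum = 0x0ed8


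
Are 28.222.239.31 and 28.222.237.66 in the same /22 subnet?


Mask: 255.255.252.0
28.222.239.31 AND mask = 28.222.236.0
28.222.237.66 AND mask = 28.222.236.0
Yes, same subnet (28.222.236.0)


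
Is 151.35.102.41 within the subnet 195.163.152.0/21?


Subnet network: 195.163.152.0
Test IP AND mask: 151.35.96.0
No, 151.35.102.41 is not in 195.163.152.0/21


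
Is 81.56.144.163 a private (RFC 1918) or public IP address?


RFC 1918 private ranges:
  10.0.0.0/8 (10.0.0.0 - 10.255.255.255)
  172.16.0.0/12 (172.16.0.0 - 172.31.255.255)
  192.168.0.0/16 (192.168.0.0 - 192.168.255.255)
Public (not in any RFC 1918 range)


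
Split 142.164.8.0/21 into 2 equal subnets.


New prefix = 21 + 1 = 22
Each subnet has 1024 addresses
  142.164.8.0/22
  142.164.12.0/22
Subnets: 142.164.8.0/22, 142.164.12.0/22


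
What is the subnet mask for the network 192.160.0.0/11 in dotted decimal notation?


/11 means 11 network bits, 21 host bits
Binary: 11111111111000000000000000000000
Mask: 255.224.0.0


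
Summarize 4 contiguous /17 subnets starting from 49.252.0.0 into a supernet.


Original prefix: /17
Number of subnets: 4 = 2^2
New prefix = 17 - 2 = 15
Supernet: 49.252.0.0/15


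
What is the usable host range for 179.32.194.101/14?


Network: 179.32.0.0
Broadcast: 179.35.255.255
First usable = network + 1
Last usable = broadcast - 1
Range: 179.32.0.1 to 179.35.255.254


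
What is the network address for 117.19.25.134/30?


IP:   01110101.00010011.00011001.10000110
Mask: 11111111.11111111.11111111.11111100
AND operation:
Net:  01110101.00010011.00011001.10000100
Network: 117.19.25.132/30


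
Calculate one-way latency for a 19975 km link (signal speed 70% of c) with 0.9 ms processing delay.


Speed = 0.7 * 3e5 km/s = 210000 km/s
Propagation delay = 19975 / 210000 = 0.0951 s = 95.119 ms
Processing delay = 0.9 ms
Total one-way latency = 96.019 ms


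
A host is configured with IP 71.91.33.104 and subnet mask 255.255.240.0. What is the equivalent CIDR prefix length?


Binary: 11111111.11111111.11110000.00000000
Count leading 1s
Prefix: /20


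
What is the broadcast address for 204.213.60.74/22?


Network: 204.213.60.0/22
Host bits = 10
Set all host bits to 1:
Broadcast: 204.213.63.255


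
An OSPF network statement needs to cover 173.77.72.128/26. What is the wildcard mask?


Subnet mask: 255.255.255.192
Wildcard = 255.255.255.255 - subnet mask
255 - 255 = 0
255 - 255 = 0
255 - 255 = 0
255 - 192 = 63
Wildcard: 0.0.0.63


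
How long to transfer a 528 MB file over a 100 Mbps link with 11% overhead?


Effective throughput = 100 * (1 - 11/100) = 89 Mbps
File size in Mb = 528 * 8 = 4224 Mb
Time = 4224 / 89
Time = 47.4607 seconds


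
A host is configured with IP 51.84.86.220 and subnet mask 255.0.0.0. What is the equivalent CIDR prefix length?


Binary: 11111111.00000000.00000000.00000000
Count leading 1s
Prefix: /8


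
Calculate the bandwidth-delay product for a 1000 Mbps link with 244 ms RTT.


BDP = bandwidth * RTT
= 1000 Mbps * 244 ms
= 1000 * 1e6 * 244 / 1000 bits
= 244000000 bits
= 30500000 bytes
= 29785.1562 KB
BDP = 244000000 bits (30500000 bytes)


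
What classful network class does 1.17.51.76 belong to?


First octet: 1
Binary: 00000001
0xxxxxxx -> Class A (1-126)
Class A, default mask 255.0.0.0 (/8)


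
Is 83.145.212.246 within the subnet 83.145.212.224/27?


Subnet network: 83.145.212.224
Test IP AND mask: 83.145.212.224
Yes, 83.145.212.246 is in 83.145.212.224/27


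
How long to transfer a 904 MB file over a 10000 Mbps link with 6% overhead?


Effective throughput = 10000 * (1 - 6/100) = 9400 Mbps
File size in Mb = 904 * 8 = 7232 Mb
Time = 7232 / 9400
Time = 0.7694 seconds


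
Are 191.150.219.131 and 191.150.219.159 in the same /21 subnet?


Mask: 255.255.248.0
191.150.219.131 AND mask = 191.150.216.0
191.150.219.159 AND mask = 191.150.216.0
Yes, same subnet (191.150.216.0)


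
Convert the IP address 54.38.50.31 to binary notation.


54 = 00110110
38 = 00100110
50 = 00110010
31 = 00011111
Binary: 00110110.00100110.00110010.00011111


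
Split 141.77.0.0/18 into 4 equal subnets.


New prefix = 18 + 2 = 20
Each subnet has 4096 addresses
  141.77.0.0/20
  141.77.16.0/20
  141.77.32.0/20
  141.77.48.0/20
Subnets: 141.77.0.0/20, 141.77.16.0/20, 141.77.32.0/20, 141.77.48.0/20


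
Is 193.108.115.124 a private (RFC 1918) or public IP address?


RFC 1918 private ranges:
  10.0.0.0/8 (10.0.0.0 - 10.255.255.255)
  172.16.0.0/12 (172.16.0.0 - 172.31.255.255)
  192.168.0.0/16 (192.168.0.0 - 192.168.255.255)
Public (not in any RFC 1918 range)


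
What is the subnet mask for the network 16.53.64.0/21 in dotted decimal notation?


/21 means 21 network bits, 11 host bits
Binary: 11111111111111111111100000000000
Mask: 255.255.248.0


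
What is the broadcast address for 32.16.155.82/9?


Network: 32.0.0.0/9
Host bits = 23
Set all host bits to 1:
Broadcast: 32.127.255.255


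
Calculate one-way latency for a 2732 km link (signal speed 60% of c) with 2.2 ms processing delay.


Speed = 0.6 * 3e5 km/s = 180000 km/s
Propagation delay = 2732 / 180000 = 0.0152 s = 15.1778 ms
Processing delay = 2.2 ms
Total one-way latency = 17.3778 ms


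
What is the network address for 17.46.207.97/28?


IP:   00010001.00101110.11001111.01100001
Mask: 11111111.11111111.11111111.11110000
AND operation:
Net:  00010001.00101110.11001111.01100000
Network: 17.46.207.96/28


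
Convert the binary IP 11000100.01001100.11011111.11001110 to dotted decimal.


11000100 = 196
01001100 = 76
11011111 = 223
11001110 = 206
IP: 196.76.223.206


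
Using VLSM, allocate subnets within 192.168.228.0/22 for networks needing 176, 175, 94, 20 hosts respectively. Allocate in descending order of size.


176 hosts -> /24 (254 usable): 192.168.228.0/24
175 hosts -> /24 (254 usable): 192.168.229.0/24
94 hosts -> /25 (126 usable): 192.168.230.0/25
20 hosts -> /27 (30 usable): 192.168.230.128/27
Allocation: 192.168.228.0/24 (176 hosts, 254 usable); 192.168.229.0/24 (175 hosts, 254 usable); 192.168.230.0/25 (94 hosts, 126 usable); 192.168.230.128/27 (20 hosts, 30 usable)


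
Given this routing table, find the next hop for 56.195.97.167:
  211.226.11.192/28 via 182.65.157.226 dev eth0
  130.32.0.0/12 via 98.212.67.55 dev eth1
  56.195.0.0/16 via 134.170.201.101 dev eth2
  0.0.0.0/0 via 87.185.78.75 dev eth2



Longest prefix match for 56.195.97.167:
  /28 211.226.11.192: no
  /12 130.32.0.0: no
  /16 56.195.0.0: MATCH
  /0 0.0.0.0: MATCH
Selected: next-hop 134.170.201.101 via eth2 (matched /16)


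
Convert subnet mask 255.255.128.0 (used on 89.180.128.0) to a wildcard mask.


Subnet mask: 255.255.128.0
Wildcard = 255.255.255.255 - subnet mask
255 - 255 = 0
255 - 255 = 0
255 - 128 = 127
255 - 0 = 255
Wildcard: 0.0.127.255


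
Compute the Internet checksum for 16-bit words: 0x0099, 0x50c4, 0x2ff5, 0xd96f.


Sum all words (with carry folding):
+ 0x0099 = 0x0099
+ 0x50c4 = 0x515d
+ 0x2ff5 = 0x8152
+ 0xd96f = 0x5ac2
One's complement: ~0x5ac2
Checksum = 0xa53d


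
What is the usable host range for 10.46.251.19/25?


Network: 10.46.251.0
Broadcast: 10.46.251.127
First usable = network + 1
Last usable = broadcast - 1
Range: 10.46.251.1 to 10.46.251.126


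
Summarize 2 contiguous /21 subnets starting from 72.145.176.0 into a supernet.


Original prefix: /21
Number of subnets: 2 = 2^1
New prefix = 21 - 1 = 20
Supernet: 72.145.176.0/20


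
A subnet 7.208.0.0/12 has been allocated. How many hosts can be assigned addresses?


Host bits = 32 - 12 = 20
Total addresses = 2^20 = 1048576
Usable = total - 2 (network and broadcast)
Usable hosts: 1048574


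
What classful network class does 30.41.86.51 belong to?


First octet: 30
Binary: 00011110
0xxxxxxx -> Class A (1-126)
Class A, default mask 255.0.0.0 (/8)


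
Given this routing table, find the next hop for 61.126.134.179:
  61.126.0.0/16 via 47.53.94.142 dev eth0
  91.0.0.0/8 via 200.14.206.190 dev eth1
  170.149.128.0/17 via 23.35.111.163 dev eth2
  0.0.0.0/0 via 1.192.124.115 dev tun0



Longest prefix match for 61.126.134.179:
  /16 61.126.0.0: MATCH
  /8 91.0.0.0: no
  /17 170.149.128.0: no
  /0 0.0.0.0: MATCH
Selected: next-hop 47.53.94.142 via eth0 (matched /16)


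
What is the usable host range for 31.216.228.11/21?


Network: 31.216.224.0
Broadcast: 31.216.231.255
First usable = network + 1
Last usable = broadcast - 1
Range: 31.216.224.1 to 31.216.231.254


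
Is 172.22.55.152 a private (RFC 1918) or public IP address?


RFC 1918 private ranges:
  10.0.0.0/8 (10.0.0.0 - 10.255.255.255)
  172.16.0.0/12 (172.16.0.0 - 172.31.255.255)
  192.168.0.0/16 (192.168.0.0 - 192.168.255.255)
Private (in 172.16.0.0/12)


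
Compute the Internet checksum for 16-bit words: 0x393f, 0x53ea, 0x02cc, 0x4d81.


Sum all words (with carry folding):
+ 0x393f = 0x393f
+ 0x53ea = 0x8d29
+ 0x02cc = 0x8ff5
+ 0x4d81 = 0xdd76
One's complement: ~0xdd76
Checksum = 0x2289


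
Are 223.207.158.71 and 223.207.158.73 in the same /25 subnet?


Mask: 255.255.255.128
223.207.158.71 AND mask = 223.207.158.0
223.207.158.73 AND mask = 223.207.158.0
Yes, same subnet (223.207.158.0)


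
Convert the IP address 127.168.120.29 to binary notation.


127 = 01111111
168 = 10101000
120 = 01111000
29 = 00011101
Binary: 01111111.10101000.01111000.00011101


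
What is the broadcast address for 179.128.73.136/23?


Network: 179.128.72.0/23
Host bits = 9
Set all host bits to 1:
Broadcast: 179.128.73.255


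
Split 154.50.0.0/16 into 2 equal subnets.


New prefix = 16 + 1 = 17
Each subnet has 32768 addresses
  154.50.0.0/17
  154.50.128.0/17
Subnets: 154.50.0.0/17, 154.50.128.0/17


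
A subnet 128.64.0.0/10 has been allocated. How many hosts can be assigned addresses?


Host bits = 32 - 10 = 22
Total addresses = 2^22 = 4194304
Usable = total - 2 (network and broadcast)
Usable hosts: 4194302


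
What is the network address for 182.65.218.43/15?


IP:   10110110.01000001.11011010.00101011
Mask: 11111111.11111110.00000000.00000000
AND operation:
Net:  10110110.01000000.00000000.00000000
Network: 182.64.0.0/15


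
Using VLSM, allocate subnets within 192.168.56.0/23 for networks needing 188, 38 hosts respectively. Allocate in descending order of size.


188 hosts -> /24 (254 usable): 192.168.56.0/24
38 hosts -> /26 (62 usable): 192.168.57.0/26
Allocation: 192.168.56.0/24 (188 hosts, 254 usable); 192.168.57.0/26 (38 hosts, 62 usable)


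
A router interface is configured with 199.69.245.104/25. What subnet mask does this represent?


/25 means 25 network bits, 7 host bits
Binary: 11111111111111111111111110000000
Mask: 255.255.255.128


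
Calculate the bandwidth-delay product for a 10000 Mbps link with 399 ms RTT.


BDP = bandwidth * RTT
= 10000 Mbps * 399 ms
= 10000 * 1e6 * 399 / 1000 bits
= 3990000000 bits
= 498750000 bytes
= 487060.5469 KB
BDP = 3990000000 bits (498750000 bytes)


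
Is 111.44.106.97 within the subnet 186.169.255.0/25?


Subnet network: 186.169.255.0
Test IP AND mask: 111.44.106.0
No, 111.44.106.97 is not in 186.169.255.0/25


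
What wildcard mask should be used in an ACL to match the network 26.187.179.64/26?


Subnet mask: 255.255.255.192
Wildcard = 255.255.255.255 - subnet mask
255 - 255 = 0
255 - 255 = 0
255 - 255 = 0
255 - 192 = 63
Wildcard: 0.0.0.63


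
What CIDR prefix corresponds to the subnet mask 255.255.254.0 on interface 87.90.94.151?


Binary: 11111111.11111111.11111110.00000000
Count leading 1s
Prefix: /23


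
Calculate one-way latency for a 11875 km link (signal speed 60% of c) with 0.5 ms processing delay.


Speed = 0.6 * 3e5 km/s = 180000 km/s
Propagation delay = 11875 / 180000 = 0.066 s = 65.9722 ms
Processing delay = 0.5 ms
Total one-way latency = 66.4722 ms


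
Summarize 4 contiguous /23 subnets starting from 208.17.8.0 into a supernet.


Original prefix: /23
Number of subnets: 4 = 2^2
New prefix = 23 - 2 = 21
Supernet: 208.17.8.0/21


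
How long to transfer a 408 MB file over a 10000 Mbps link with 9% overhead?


Effective throughput = 10000 * (1 - 9/100) = 9100 Mbps
File size in Mb = 408 * 8 = 3264 Mb
Time = 3264 / 9100
Time = 0.3587 seconds


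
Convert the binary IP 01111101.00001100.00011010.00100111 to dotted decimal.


01111101 = 125
00001100 = 12
00011010 = 26
00100111 = 39
IP: 125.12.26.39


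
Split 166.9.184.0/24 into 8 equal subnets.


New prefix = 24 + 3 = 27
Each subnet has 32 addresses
  166.9.184.0/27
  166.9.184.32/27
  166.9.184.64/27
  166.9.184.96/27
  166.9.184.128/27
  166.9.184.160/27
  166.9.184.192/27
  166.9.184.224/27
Subnets: 166.9.184.0/27, 166.9.184.32/27, 166.9.184.64/27, 166.9.184.96/27, 166.9.184.128/27, 166.9.184.160/27, 166.9.184.192/27, 166.9.184.224/27


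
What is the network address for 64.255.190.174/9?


IP:   01000000.11111111.10111110.10101110
Mask: 11111111.10000000.00000000.00000000
AND operation:
Net:  01000000.10000000.00000000.00000000
Network: 64.128.0.0/9


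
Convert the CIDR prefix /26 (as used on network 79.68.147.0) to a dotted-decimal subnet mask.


/26 means 26 network bits, 6 host bits
Binary: 11111111111111111111111111000000
Mask: 255.255.255.192


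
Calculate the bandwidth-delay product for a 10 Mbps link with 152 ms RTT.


BDP = bandwidth * RTT
= 10 Mbps * 152 ms
= 10 * 1e6 * 152 / 1000 bits
= 1520000 bits
= 190000 bytes
= 185.5469 KB
BDP = 1520000 bits (190000 bytes)
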